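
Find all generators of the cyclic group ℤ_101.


g generates ℤ_n iff gcd(g,n) = 1
Prime factors of 101: 101
Generators are g ∈ {1,...,100} not divisible by any of these primes.
Generators: {1, 2, 3, 4, 5, 6, 7, 8, 9, 10, 11, 12, 13, 14, 15, 16, 17, 18, 19, 20, 21, 22, 23, 24, 25, 26, 27, 28, 29, 30, 31, 32, 33, 34, 35, 36, 37, 38, 39, 40, 41, 42, 43, 44, 45, 46, 47, 48, 49, 50, 51, 52, 53, 54, 55, 56, 57, 58, 59, 60, 61, 62, 63, 64, 65, 66, 67, 68, 69, 70, 71, 72, 73, 74, 75, 76, 77, 78, 79, 80, 81, 82, 83, 84, 85, 86, 87, 88, 89, 90, 91, 92, 93, 94, 95, 96, 97, 98, 99, 100}
Number of generators = φ(101) = 100

Generators of ℤ_101 = {1, 2, 3, 4, 5, 6, 7, 8, 9, 10, 11, 12, 13, 14, 15, 16, 17, 18, 19, 20, 21, 22, 23, 24, 25, 26, 27, 28, 29, 30, 31, 32, 33, 34, 35, 36, 37, 38, 39, 40, 41, 42, 43, 44, 45, 46, 47, 48, 49, 50, 51, 52, 53, 54, 55, 56, 57, 58, 59, 60, 61, 62, 63, 64, 65, 66, 67, 68, 69, 70, 71, 72, 73, 74, 75, 76, 77, 78, 79, 80, 81, 82, 83, 84, 85, 86, 87, 88, 89, 90, 91, 92, 93, 94, 95, 96, 97, 98, 99, 100}


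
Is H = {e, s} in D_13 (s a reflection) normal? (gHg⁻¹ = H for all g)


H = {e, s} in D_13 (s a reflection)
r·s·r⁻¹ = sr⁻² ≠ s for n ≥ 3, so {e, s} is not closed under conjugation

No, not a normal subgroup


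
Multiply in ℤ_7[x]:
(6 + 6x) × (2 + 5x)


Expand and collect like terms; reduce coefficients mod 7:
x^0: 6·2 = 12 ≡ 5 (mod 7)
x^1: 6·5 + 6·2 = 42 ≡ 0 (mod 7)
x^2: 6·5 = 30 ≡ 2 (mod 7)
Result: 5 + 2x^2

f · g = 5 + 2x^2


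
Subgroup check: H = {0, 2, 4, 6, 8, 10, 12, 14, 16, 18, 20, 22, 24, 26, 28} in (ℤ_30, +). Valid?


Subgroup test for H = {0, 2, 4, 6, 8, 10, 12, 14, 16, 18, 20, 22, 24, 26, 28} in (ℤ_30, +):
(1) 0 ∈ H? Yes
(2) Closure: for all a,b ∈ H, (a+b) mod 30 ∈ H? Yes
(3) Inverses: for all a ∈ H, -a mod 30 ∈ H? Yes

Yes, H is a subgroup of ℤ_30


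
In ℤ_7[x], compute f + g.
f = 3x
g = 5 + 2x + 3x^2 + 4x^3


Add coefficients mod 7:
x^0: 0 + 5 = 5 (mod 7)
x^1: 3 + 2 = 5 (mod 7)
x^2: 0 + 3 = 3 (mod 7)
x^3: 0 + 4 = 4 (mod 7)
Result: 5 + 5x + 3x^2 + 4x^3

f + g = 5 + 5x + 3x^2 + 4x^3


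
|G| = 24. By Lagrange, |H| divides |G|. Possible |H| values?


Lagrange's theorem: |H| divides |G|
|G| = 24
Divisors of 24: 1, 2, 3, 4, 6, 8, 12, 24

Possible subgroup orders: {1, 2, 3, 4, 6, 8, 12, 24}


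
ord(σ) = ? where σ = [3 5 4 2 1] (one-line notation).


Cycle decomposition: (1 3 4 2 5)
Cycle lengths: 5
Order = lcm(5) = 5

ord(σ) = 5


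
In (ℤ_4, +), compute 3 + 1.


Operation: addition mod 4
3 + 1 = (a + b) mod 4 with a = 3, b = 1

3 + 1 = 0


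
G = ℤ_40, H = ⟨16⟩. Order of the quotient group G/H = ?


|⟨16⟩| = n / gcd(16, 40) = 40 / 8 = 5
H is normal (ℤ_40 is abelian).
|G/H| = |G| / |H| = 40 / 5 = 8

|G/H| = 8


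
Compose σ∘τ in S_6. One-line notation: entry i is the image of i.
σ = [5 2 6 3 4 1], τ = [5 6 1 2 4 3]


σ∘τ: apply τ first, then σ
1 →τ 5 →σ 4
2 →τ 6 →σ 1
3 →τ 1 →σ 5
4 →τ 2 →σ 2
5 →τ 4 →σ 3
6 →τ 3 →σ 6

σ∘τ = [4 1 5 2 3 6]


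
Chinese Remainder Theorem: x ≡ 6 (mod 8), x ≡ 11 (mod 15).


m₁ = 8, m₂ = 15, gcd = 1, so CRT applies. M = m₁·m₂ = 120
Let M₁ = M/m₁ = 15, M₂ = M/m₂ = 8
Find y₁ ≡ M₁⁻¹ (mod m₁): 15⁻¹ ≡ 7 (mod 8)
Find y₂ ≡ M₂⁻¹ (mod m₂): 8⁻¹ ≡ 2 (mod 15)
x = a₁·M₁·y₁ + a₂·M₂·y₂ = 6·15·7 + 11·8·2 = 806
Reduce mod 120: x ≡ 86
Check: 86 mod 8 = 6 ✓, 86 mod 15 = 11 ✓

x ≡ 86 (mod 120)


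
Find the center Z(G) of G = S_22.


Z(G) = {g ∈ G | gx = xg for all x ∈ G}
S_n is non-abelian for n ≥ 3; Z(S_22) is trivial

Z(S_22) = {e}


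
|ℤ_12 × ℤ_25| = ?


|A × B| = |A| · |B|
|ℤ_12 × ℤ_25| = 12 × 25 = 300

|ℤ_12 × ℤ_25| = 300


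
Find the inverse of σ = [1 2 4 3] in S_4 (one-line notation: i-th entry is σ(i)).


To find σ⁻¹, swap domain and range:
σ(1) = 1 → σ⁻¹(1) = 1
σ(2) = 2 → σ⁻¹(2) = 2
σ(3) = 4 → σ⁻¹(4) = 3
σ(4) = 3 → σ⁻¹(3) = 4

σ⁻¹ = [1 2 4 3]


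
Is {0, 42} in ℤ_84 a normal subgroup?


H = {0, 42} in ℤ_84
ℤ_84 is abelian; every subgroup of an abelian group is normal

Yes, normal subgroup


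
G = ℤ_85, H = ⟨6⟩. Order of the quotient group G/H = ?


|⟨6⟩| = n / gcd(6, 85) = 85 / 1 = 85
H is normal (ℤ_85 is abelian).
|G/H| = |G| / |H| = 85 / 85 = 1

|G/H| = 1


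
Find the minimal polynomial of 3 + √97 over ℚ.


Let α = 3 + √97. Then α - 3 = √97, so (α - 3)² = 97, giving α² - 6α - 88 = 0. Degree 2 and α ∉ ℚ, so this is the minimal polynomial.

Minimal polynomial: x² - 6x - 88


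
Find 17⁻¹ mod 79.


Use the extended Euclidean algorithm to write 1 = 17·s + 79·t; then s mod 79 is the inverse.
Euclidean algorithm:
  17 = 0·79 + 17
  79 = 4·17 + 11
  17 = 1·11 + 6
  11 = 1·6 + 5
  6 = 1·5 + 1
  5 = 5·1 + 0
gcd(17,79) = 1
Back-substitution gives: 17·(14) + 79·(-3) = 1
So 17⁻¹ ≡ 14 ≡ 14 (mod 79)
Check: 17 × 14 = 238 ≡ 1 (mod 79) ✓

17⁻¹ ≡ 14 (mod 79)


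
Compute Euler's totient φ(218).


Factor n: 218 = 2 × 109
φ(n) = n · ∏(1 - 1/p) over distinct primes p | n
φ(218) = 218 · (1 - 1/2) · (1 - 1/109) = 108

φ(218) = 108


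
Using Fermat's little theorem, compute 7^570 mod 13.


Fermat's little theorem: if p is prime and gcd(a,p)=1, then a^(p-1) ≡ 1 (mod p)
p = 13 is prime, gcd(7,13) = 1
Reduce exponent: 570 mod 12 = 6
So 7^570 ≡ 7^6 (mod 13)
7^6 mod 13 = 12

7^570 ≡ 12 (mod 13)


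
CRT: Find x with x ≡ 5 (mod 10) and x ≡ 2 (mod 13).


m₁ = 10, m₂ = 13, gcd = 1, so CRT applies. M = m₁·m₂ = 130
Let M₁ = M/m₁ = 13, M₂ = M/m₂ = 10
Find y₁ ≡ M₁⁻¹ (mod m₁): 13⁻¹ ≡ 7 (mod 10)
Find y₂ ≡ M₂⁻¹ (mod m₂): 10⁻¹ ≡ 4 (mod 13)
x = a₁·M₁·y₁ + a₂·M₂·y₂ = 5·13·7 + 2·10·4 = 535
Reduce mod 130: x ≡ 15
Check: 15 mod 10 = 5 ✓, 15 mod 13 = 2 ✓

x ≡ 15 (mod 130)


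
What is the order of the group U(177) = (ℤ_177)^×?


U(n) is the group of units mod n; |U(n)| = φ(n)
|U(177)| = φ(177) = 116

|U(177) = (ℤ_177)^×| = 116


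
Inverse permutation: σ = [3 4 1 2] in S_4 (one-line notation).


To find σ⁻¹, swap domain and range:
σ(1) = 3 → σ⁻¹(3) = 1
σ(2) = 4 → σ⁻¹(4) = 2
σ(3) = 1 → σ⁻¹(1) = 3
σ(4) = 2 → σ⁻¹(2) = 4

σ⁻¹ = [3 4 1 2]


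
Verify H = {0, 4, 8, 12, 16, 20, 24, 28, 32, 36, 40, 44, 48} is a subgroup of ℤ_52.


Subgroup test for H = {0, 4, 8, 12, 16, 20, 24, 28, 32, 36, 40, 44, 48} in (ℤ_52, +):
(1) 0 ∈ H? Yes
(2) Closure: for all a,b ∈ H, (a+b) mod 52 ∈ H? Yes
(3) Inverses: for all a ∈ H, -a mod 52 ∈ H? Yes

Yes, H is a subgroup of ℤ_52


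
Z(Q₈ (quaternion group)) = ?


Z(G) = {g ∈ G | gx = xg for all x ∈ G}
In Q₈ = {±1, ±i, ±j, ±k}, only ±1 commute with every element

Z(Q₈ (quaternion group)) = {1, -1}


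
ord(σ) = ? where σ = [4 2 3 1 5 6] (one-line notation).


Cycle decomposition: (1 4)
Cycle lengths: 2
Order = lcm(2) = 2

ord(σ) = 2


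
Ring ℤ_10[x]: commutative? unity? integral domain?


ℤ_10 has zero divisors (2·5 ≡ 0), and these lift to constant zero divisors in ℤ_10[x]; so not an integral domain
Commutative: Yes
Integral domain: No
Has unity: Yes

ℤ_10[x]: Commutative=Yes, Unity=Yes


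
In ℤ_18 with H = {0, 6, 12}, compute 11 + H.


11 + H = {11 + h (mod 18) : h ∈ H}
11+0=11, 11+6=17, 11+12=5
11 + H = {5, 11, 17} = 5 + H

11 + H = {5, 11, 17}


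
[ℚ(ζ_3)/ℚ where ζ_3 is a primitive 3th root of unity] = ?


[ℚ(ζ_n):ℚ] = deg Φ_n(x) = φ(n). Here φ(3) = 2

[ℚ(ζ_3)/ℚ where ζ_3 is a primitive 3th root of unity] = 2


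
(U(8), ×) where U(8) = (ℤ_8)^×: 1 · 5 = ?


Operation: multiplication mod 8
1 · 5 = (a × b) mod 8 with a = 1, b = 5

1 · 5 = 5


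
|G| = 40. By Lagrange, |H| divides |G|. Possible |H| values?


Lagrange's theorem: |H| divides |G|
|G| = 40
Divisors of 40: 1, 2, 4, 5, 8, 10, 20, 40

Possible subgroup orders: {1, 2, 4, 5, 8, 10, 20, 40}


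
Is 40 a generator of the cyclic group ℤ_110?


g generates ℤ_n iff gcd(g, n) = 1
gcd(40, 110) = 10
Since gcd = 10 ≠ 1, ⟨40⟩ has order 11 < 110, so 40 is not a generator.

No, 40 does not generate ℤ_110


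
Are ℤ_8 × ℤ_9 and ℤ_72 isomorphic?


Comparing ℤ_8 × ℤ_9 and ℤ_72:
gcd(8,9) = 1, so ℤ_8 × ℤ_9 ≅ ℤ_72 (CRT)

Yes, ℤ_8 × ℤ_9 ≅ ℤ_72


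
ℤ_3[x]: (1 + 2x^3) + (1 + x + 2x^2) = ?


Add coefficients mod 3:
x^0: 1 + 1 = 2 (mod 3)
x^1: 0 + 1 = 1 (mod 3)
x^2: 0 + 2 = 2 (mod 3)
x^3: 2 + 0 = 2 (mod 3)
Result: 2 + x + 2x^2 + 2x^3

f + g = 2 + x + 2x^2 + 2x^3


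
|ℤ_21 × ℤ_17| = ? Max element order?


|ℤ_21 × ℤ_17| = 21 × 17 = 357
Max element order = lcm(21,17) = 357
Cyclic? Yes (gcd=1)

|ℤ_21×ℤ_17| = 357, max element order = 357


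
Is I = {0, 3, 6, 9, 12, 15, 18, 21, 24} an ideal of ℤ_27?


Check ideal conditions for I = {0, 3, 6, 9, 12, 15, 18, 21, 24} in ℤ_27:
(1) I is an additive subgroup? Yes
(2) For r ∈ ℤ_27 and a ∈ I: r·a ∈ I? Yes

Yes, I is an ideal of ℤ_27


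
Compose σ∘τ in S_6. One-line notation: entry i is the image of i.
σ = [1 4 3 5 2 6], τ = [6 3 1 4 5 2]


σ∘τ: apply τ first, then σ
1 →τ 6 →σ 6
2 →τ 3 →σ 3
3 →τ 1 →σ 1
4 →τ 4 →σ 5
5 →τ 5 →σ 2
6 →τ 2 →σ 4

σ∘τ = [6 3 1 5 2 4]


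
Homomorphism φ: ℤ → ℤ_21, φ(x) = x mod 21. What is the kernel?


Kernel = preimage of identity
ker(φ) = {x ∈ ℤ : x ≡ 0 (mod 21)} = 21ℤ = {0, ±21, ±42, ...}

ker(φ) = 21ℤ


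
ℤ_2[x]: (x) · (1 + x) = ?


Expand and collect like terms; reduce coefficients mod 2:
x^0: 0·1 = 0 ≡ 0 (mod 2)
x^1: 0·1 + 1·1 = 1 ≡ 1 (mod 2)
x^2: 1·1 = 1 ≡ 1 (mod 2)
Result: x + x^2

f · g = x + x^2


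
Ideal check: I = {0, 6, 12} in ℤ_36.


Check ideal conditions for I = {0, 6, 12} in ℤ_36:
(1) I is an additive subgroup? No
(2) For r ∈ ℤ_36 and a ∈ I: r·a ∈ I? No  [counterexample: r=2, a=12, r·a mod 36 = 24 ∉ I]

No, I is not an ideal of ℤ_36


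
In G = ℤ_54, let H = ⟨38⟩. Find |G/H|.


|⟨38⟩| = n / gcd(38, 54) = 54 / 2 = 27
H is normal (ℤ_54 is abelian).
|G/H| = |G| / |H| = 54 / 27 = 2

|G/H| = 2


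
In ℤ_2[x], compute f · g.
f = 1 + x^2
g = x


Expand and collect like terms; reduce coefficients mod 2:
x^0: 1·0 = 0 ≡ 0 (mod 2)
x^1: 1·1 + 0·0 = 1 ≡ 1 (mod 2)
x^2: 0·1 + 1·0 = 0 ≡ 0 (mod 2)
x^3: 1·1 = 1 ≡ 1 (mod 2)
Result: x + x^3

f · g = x + x^3


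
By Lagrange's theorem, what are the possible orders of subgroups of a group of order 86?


Lagrange's theorem: |H| divides |G|
|G| = 86
Divisors of 86: 1, 2, 43, 86

Possible subgroup orders: {1, 2, 43, 86}


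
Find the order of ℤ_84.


ℤ_n has n elements.

|ℤ_84| = 84


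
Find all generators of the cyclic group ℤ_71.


g generates ℤ_n iff gcd(g,n) = 1
Prime factors of 71: 71
Generators are g ∈ {1,...,70} not divisible by any of these primes.
Generators: {1, 2, 3, 4, 5, 6, 7, 8, 9, 10, 11, 12, 13, 14, 15, 16, 17, 18, 19, 20, 21, 22, 23, 24, 25, 26, 27, 28, 29, 30, 31, 32, 33, 34, 35, 36, 37, 38, 39, 40, 41, 42, 43, 44, 45, 46, 47, 48, 49, 50, 51, 52, 53, 54, 55, 56, 57, 58, 59, 60, 61, 62, 63, 64, 65, 66, 67, 68, 69, 70}
Number of generators = φ(71) = 70

Generators of ℤ_71 = {1, 2, 3, 4, 5, 6, 7, 8, 9, 10, 11, 12, 13, 14, 15, 16, 17, 18, 19, 20, 21, 22, 23, 24, 25, 26, 27, 28, 29, 30, 31, 32, 33, 34, 35, 36, 37, 38, 39, 40, 41, 42, 43, 44, 45, 46, 47, 48, 49, 50, 51, 52, 53, 54, 55, 56, 57, 58, 59, 60, 61, 62, 63, 64, 65, 66, 67, 68, 69, 70}


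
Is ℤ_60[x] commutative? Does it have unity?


ℤ_60 has zero divisors (2·30 ≡ 0), and these lift to constant zero divisors in ℤ_60[x]; so not an integral domain
Commutative: Yes
Integral domain: No
Has unity: Yes

ℤ_60[x]: Commutative=Yes, Unity=Yes


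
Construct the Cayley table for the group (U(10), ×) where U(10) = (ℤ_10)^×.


Elements: {1, 3, 7, 9}
Operation: multiplication mod 10
Entry (a, b) = (a × b) mod 10

Cayley table:
  | 1 | 3 | 7 | 9
1 | 1 | 3 | 7 | 9
3 | 3 | 9 | 1 | 7
7 | 7 | 1 | 9 | 3
9 | 9 | 7 | 3 | 1


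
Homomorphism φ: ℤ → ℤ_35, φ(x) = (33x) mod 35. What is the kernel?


Kernel = preimage of identity
ker(φ) = {x ∈ ℤ : 33x ≡ 0 (mod 35)}. gcd(33,35) = 1, so 33x ≡ 0 (mod 35) ⟺ x ≡ 0 (mod 35/1 = 35). Hence ker(φ) = 35ℤ

ker(φ) = 35ℤ


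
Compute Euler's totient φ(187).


Factor n: 187 = 11 × 17
φ(n) = n · ∏(1 - 1/p) over distinct primes p | n
φ(187) = 187 · (1 - 1/11) · (1 - 1/17) = 160

φ(187) = 160


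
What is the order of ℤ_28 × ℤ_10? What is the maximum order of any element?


|ℤ_28 × ℤ_10| = 28 × 10 = 280
Max element order = lcm(28,10) = 140
Cyclic? No (gcd=2)

|ℤ_28×ℤ_10| = 280, max element order = 140


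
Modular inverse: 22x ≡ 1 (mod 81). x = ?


Use the extended Euclidean algorithm to write 1 = 22·s + 81·t; then s mod 81 is the inverse.
Euclidean algorithm:
  22 = 0·81 + 22
  81 = 3·22 + 15
  22 = 1·15 + 7
  15 = 2·7 + 1
  7 = 7·1 + 0
gcd(22,81) = 1
Back-substitution gives: 22·(-11) + 81·(3) = 1
So 22⁻¹ ≡ -11 ≡ 70 (mod 81)
Check: 22 × 70 = 1540 ≡ 1 (mod 81) ✓

22⁻¹ ≡ 70 (mod 81)


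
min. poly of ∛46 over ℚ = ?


∛46 satisfies x³ - 46 = 0, irreducible over ℚ (no rational root; 46 is not a perfect cube)

Minimal polynomial: x³ - 46


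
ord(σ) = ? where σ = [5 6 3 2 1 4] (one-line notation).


Cycle decomposition: (1 5) (2 6 4)
Cycle lengths: 2, 3
Order = lcm(2, 3) = 6

ord(σ) = 6


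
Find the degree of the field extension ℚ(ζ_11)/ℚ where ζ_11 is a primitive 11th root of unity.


[ℚ(ζ_n):ℚ] = deg Φ_n(x) = φ(n). Here φ(11) = 10

[ℚ(ζ_11)/ℚ where ζ_11 is a primitive 11th root of unity] = 10


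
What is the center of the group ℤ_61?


Z(G) = {g ∈ G | gx = xg for all x ∈ G}
ℤ_61 is abelian, so Z(G) = G

Z(ℤ_61) = ℤ_61


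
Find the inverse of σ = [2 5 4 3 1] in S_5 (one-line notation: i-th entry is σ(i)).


To find σ⁻¹, swap domain and range:
σ(1) = 2 → σ⁻¹(2) = 1
σ(2) = 5 → σ⁻¹(5) = 2
σ(3) = 4 → σ⁻¹(4) = 3
σ(4) = 3 → σ⁻¹(3) = 4
σ(5) = 1 → σ⁻¹(1) = 5

σ⁻¹ = [5 1 4 3 2]


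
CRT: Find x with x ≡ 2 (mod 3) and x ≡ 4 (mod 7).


m₁ = 3, m₂ = 7, gcd = 1, so CRT applies. M = m₁·m₂ = 21
Let M₁ = M/m₁ = 7, M₂ = M/m₂ = 3
Find y₁ ≡ M₁⁻¹ (mod m₁): 7⁻¹ ≡ 1 (mod 3)
Find y₂ ≡ M₂⁻¹ (mod m₂): 3⁻¹ ≡ 5 (mod 7)
x = a₁·M₁·y₁ + a₂·M₂·y₂ = 2·7·1 + 4·3·5 = 74
Reduce mod 21: x ≡ 11
Check: 11 mod 3 = 2 ✓, 11 mod 7 = 4 ✓

x ≡ 11 (mod 21)


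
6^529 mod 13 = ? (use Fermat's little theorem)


Fermat's little theorem: if p is prime and gcd(a,p)=1, then a^(p-1) ≡ 1 (mod p)
p = 13 is prime, gcd(6,13) = 1
Reduce exponent: 529 mod 12 = 1
So 6^529 ≡ 6^1 (mod 13)
6^1 mod 13 = 6

6^529 ≡ 6 (mod 13)


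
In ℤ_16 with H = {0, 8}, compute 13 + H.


13 + H = {13 + h (mod 16) : h ∈ H}
13+0=13, 13+8=5
13 + H = {5, 13} = 5 + H

13 + H = {5, 13}


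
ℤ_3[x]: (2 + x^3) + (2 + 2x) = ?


Add coefficients mod 3:
x^0: 2 + 2 = 1 (mod 3)
x^1: 0 + 2 = 2 (mod 3)
x^2: 0 + 0 = 0 (mod 3)
x^3: 1 + 0 = 1 (mod 3)
Result: 1 + 2x + x^3

f + g = 1 + 2x + x^3


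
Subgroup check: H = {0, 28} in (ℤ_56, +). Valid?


Subgroup test for H = {0, 28} in (ℤ_56, +):
(1) 0 ∈ H? Yes
(2) Closure: for all a,b ∈ H, (a+b) mod 56 ∈ H? Yes
(3) Inverses: for all a ∈ H, -a mod 56 ∈ H? Yes

Yes, H is a subgroup of ℤ_56


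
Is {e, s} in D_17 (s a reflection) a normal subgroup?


H = {e, s} in D_17 (s a reflection)
r·s·r⁻¹ = sr⁻² ≠ s for n ≥ 3, so {e, s} is not closed under conjugation

No, not a normal subgroup


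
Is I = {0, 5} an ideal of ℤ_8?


Check ideal conditions for I = {0, 5} in ℤ_8:
(1) I is an additive subgroup? No
(2) For r ∈ ℤ_8 and a ∈ I: r·a ∈ I? No  [counterexample: r=2, a=5, r·a mod 8 = 2 ∉ I]

No, I is not an ideal of ℤ_8


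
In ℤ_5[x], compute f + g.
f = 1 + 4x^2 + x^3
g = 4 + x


Add coefficients mod 5:
x^0: 1 + 4 = 0 (mod 5)
x^1: 0 + 1 = 1 (mod 5)
x^2: 4 + 0 = 4 (mod 5)
x^3: 1 + 0 = 1 (mod 5)
Result: x + 4x^2 + x^3

f + g = x + 4x^2 + x^3


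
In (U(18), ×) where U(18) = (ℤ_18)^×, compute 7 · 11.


Operation: multiplication mod 18
7 · 11 = (a × b) mod 18 with a = 7, b = 11

7 · 11 = 5


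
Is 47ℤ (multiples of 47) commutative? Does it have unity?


47ℤ is a commutative ring under +,× but has no multiplicative identity (1 ∉ 47ℤ); it has no zero divisors, but without unity it is not an integral domain
Commutative: Yes
Integral domain: No
Has unity: No

47ℤ (multiples of 47): Commutative=Yes, Unity=No


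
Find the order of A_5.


|A_n| = n!/2 (even permutations)
|A_5| = 5!/2 = 120/2 = 60

|A_5| = 60


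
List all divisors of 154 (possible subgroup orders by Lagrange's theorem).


Lagrange's theorem: |H| divides |G|
|G| = 154
Divisors of 154: 1, 2, 7, 11, 14, 22, 77, 154

Possible subgroup orders: {1, 2, 7, 11, 14, 22, 77, 154}


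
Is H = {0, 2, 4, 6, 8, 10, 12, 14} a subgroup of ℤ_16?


Subgroup test for H = {0, 2, 4, 6, 8, 10, 12, 14} in (ℤ_16, +):
(1) 0 ∈ H? Yes
(2) Closure: for all a,b ∈ H, (a+b) mod 16 ∈ H? Yes
(3) Inverses: for all a ∈ H, -a mod 16 ∈ H? Yes

Yes, H is a subgroup of ℤ_16


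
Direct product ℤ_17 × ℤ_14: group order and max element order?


|ℤ_17 × ℤ_14| = 17 × 14 = 238
Max element order = lcm(17,14) = 238
Cyclic? Yes (gcd=1)

|ℤ_17×ℤ_14| = 238, max element order = 238


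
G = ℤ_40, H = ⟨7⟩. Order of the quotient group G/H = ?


|⟨7⟩| = n / gcd(7, 40) = 40 / 1 = 40
H is normal (ℤ_40 is abelian).
|G/H| = |G| / |H| = 40 / 40 = 1

|G/H| = 1


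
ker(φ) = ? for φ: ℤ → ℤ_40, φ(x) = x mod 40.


Kernel = preimage of identity
ker(φ) = {x ∈ ℤ : x ≡ 0 (mod 40)} = 40ℤ = {0, ±40, ±80, ...}

ker(φ) = 40ℤ


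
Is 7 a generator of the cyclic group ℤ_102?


g generates ℤ_n iff gcd(g, n) = 1
gcd(7, 102) = 1
Since gcd = 1, 7 is a generator.

Yes, 7 generates ℤ_102


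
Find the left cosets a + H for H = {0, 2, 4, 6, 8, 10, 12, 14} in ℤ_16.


H = {0, 2, 4, 6, 8, 10, 12, 14}, |H| = 8
Number of cosets = |G|/|H| = 16/8 = 2
0 + H = {0, 2, 4, 6, 8, 10, 12, 14}
1 + H = {1, 3, 5, 7, 9, 11, 13, 15}

Cosets: 0+H={0,2,4,6,8,10,12,14}; 1+H={1,3,5,7,9,11,13,15}


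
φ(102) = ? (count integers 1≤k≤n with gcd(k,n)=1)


Factor n: 102 = 2 × 3 × 17
φ(n) = n · ∏(1 - 1/p) over distinct primes p | n
φ(102) = 102 · (1 - 1/2) · (1 - 1/3) · (1 - 1/17) = 32

φ(102) = 32


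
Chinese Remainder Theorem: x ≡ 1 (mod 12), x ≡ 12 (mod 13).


m₁ = 12, m₂ = 13, gcd = 1, so CRT applies. M = m₁·m₂ = 156
Let M₁ = M/m₁ = 13, M₂ = M/m₂ = 12
Find y₁ ≡ M₁⁻¹ (mod m₁): 13⁻¹ ≡ 1 (mod 12)
Find y₂ ≡ M₂⁻¹ (mod m₂): 12⁻¹ ≡ 12 (mod 13)
x = a₁·M₁·y₁ + a₂·M₂·y₂ = 1·13·1 + 12·12·12 = 1741
Reduce mod 156: x ≡ 25
Check: 25 mod 12 = 1 ✓, 25 mod 13 = 12 ✓

x ≡ 25 (mod 156)


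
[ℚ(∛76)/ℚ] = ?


∛76 has minimal polynomial x³ - 76 (irreducible over ℚ since 76 is not a perfect cube)

[ℚ(∛76)/ℚ] = 3


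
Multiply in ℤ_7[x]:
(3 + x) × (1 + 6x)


Expand and collect like terms; reduce coefficients mod 7:
x^0: 3·1 = 3 ≡ 3 (mod 7)
x^1: 3·6 + 1·1 = 19 ≡ 5 (mod 7)
x^2: 1·6 = 6 ≡ 6 (mod 7)
Result: 3 + 5x + 6x^2

f · g = 3 + 5x + 6x^2


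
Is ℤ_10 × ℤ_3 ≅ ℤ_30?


Comparing ℤ_10 × ℤ_3 and ℤ_30:
gcd(10,3) = 1, so ℤ_10 × ℤ_3 ≅ ℤ_30 (CRT)

Yes, ℤ_10 × ℤ_3 ≅ ℤ_30


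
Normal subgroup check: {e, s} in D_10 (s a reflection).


H = {e, s} in D_10 (s a reflection)
r·s·r⁻¹ = sr⁻² ≠ s for n ≥ 3, so {e, s} is not closed under conjugation

No, not a normal subgroup


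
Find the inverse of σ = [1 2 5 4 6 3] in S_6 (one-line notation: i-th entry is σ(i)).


To find σ⁻¹, swap domain and range:
σ(1) = 1 → σ⁻¹(1) = 1
σ(2) = 2 → σ⁻¹(2) = 2
σ(3) = 5 → σ⁻¹(5) = 3
σ(4) = 4 → σ⁻¹(4) = 4
σ(5) = 6 → σ⁻¹(6) = 5
σ(6) = 3 → σ⁻¹(3) = 6

σ⁻¹ = [1 2 6 4 3 5]


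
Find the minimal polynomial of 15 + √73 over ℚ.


Let α = 15 + √73. Then α - 15 = √73, so (α - 15)² = 73, giving α² - 30α + 152 = 0. Degree 2 and α ∉ ℚ, so this is the minimal polynomial.

Minimal polynomial: x² - 30x + 152


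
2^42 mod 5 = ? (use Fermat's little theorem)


Fermat's little theorem: if p is prime and gcd(a,p)=1, then a^(p-1) ≡ 1 (mod p)
p = 5 is prime, gcd(2,5) = 1
Reduce exponent: 42 mod 4 = 2
So 2^42 ≡ 2^2 (mod 5)
2^2 mod 5 = 4

2^42 ≡ 4 (mod 5)


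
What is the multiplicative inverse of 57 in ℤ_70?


Use the extended Euclidean algorithm to write 1 = 57·s + 70·t; then s mod 70 is the inverse.
Euclidean algorithm:
  57 = 0·70 + 57
  70 = 1·57 + 13
  57 = 4·13 + 5
  13 = 2·5 + 3
  5 = 1·3 + 2
  3 = 1·2 + 1
  2 = 2·1 + 0
gcd(57,70) = 1
Back-substitution gives: 57·(-27) + 70·(22) = 1
So 57⁻¹ ≡ -27 ≡ 43 (mod 70)
Check: 57 × 43 = 2451 ≡ 1 (mod 70) ✓

57⁻¹ ≡ 43 (mod 70)


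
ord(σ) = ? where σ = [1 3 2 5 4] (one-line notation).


Cycle decomposition: (2 3) (4 5)
Cycle lengths: 2, 2
Order = lcm(2, 2) = 2

ord(σ) = 2


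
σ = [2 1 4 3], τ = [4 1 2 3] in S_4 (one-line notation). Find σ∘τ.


σ∘τ: apply τ first, then σ
1 →τ 4 →σ 3
2 →τ 1 →σ 2
3 →τ 2 →σ 1
4 →τ 3 →σ 4

σ∘τ = [3 2 1 4]


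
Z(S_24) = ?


Z(G) = {g ∈ G | gx = xg for all x ∈ G}
S_n is non-abelian for n ≥ 3; Z(S_24) is trivial

Z(S_24) = {e}


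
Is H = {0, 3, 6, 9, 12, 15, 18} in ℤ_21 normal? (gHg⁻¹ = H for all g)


H = {0, 3, 6, 9, 12, 15, 18} in ℤ_21
ℤ_21 is abelian; every subgroup of an abelian group is normal

Yes, normal subgroup


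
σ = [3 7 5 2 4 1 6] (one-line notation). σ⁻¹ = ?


To find σ⁻¹, swap domain and range:
σ(1) = 3 → σ⁻¹(3) = 1
σ(2) = 7 → σ⁻¹(7) = 2
σ(3) = 5 → σ⁻¹(5) = 3
σ(4) = 2 → σ⁻¹(2) = 4
σ(5) = 4 → σ⁻¹(4) = 5
σ(6) = 1 → σ⁻¹(1) = 6
σ(7) = 6 → σ⁻¹(6) = 7

σ⁻¹ = [6 4 1 5 3 7 2]


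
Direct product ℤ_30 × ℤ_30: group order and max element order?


|ℤ_30 × ℤ_30| = 30 × 30 = 900
Max element order = lcm(30,30) = 30
Cyclic? No (gcd=30)

|ℤ_30×ℤ_30| = 900, max element order = 30


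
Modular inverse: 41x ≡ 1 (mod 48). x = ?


Use the extended Euclidean algorithm to write 1 = 41·s + 48·t; then s mod 48 is the inverse.
Euclidean algorithm:
  41 = 0·48 + 41
  48 = 1·41 + 7
  41 = 5·7 + 6
  7 = 1·6 + 1
  6 = 6·1 + 0
gcd(41,48) = 1
Back-substitution gives: 41·(-7) + 48·(6) = 1
So 41⁻¹ ≡ -7 ≡ 41 (mod 48)
Check: 41 × 41 = 1681 ≡ 1 (mod 48) ✓

41⁻¹ ≡ 41 (mod 48)


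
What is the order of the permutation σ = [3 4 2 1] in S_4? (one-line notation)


Cycle decomposition: (1 3 2 4)
Cycle lengths: 4
Order = lcm(4) = 4

ord(σ) = 4


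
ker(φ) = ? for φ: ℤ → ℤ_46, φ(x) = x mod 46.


Kernel = preimage of identity
ker(φ) = {x ∈ ℤ : x ≡ 0 (mod 46)} = 46ℤ = {0, ±46, ±92, ...}

ker(φ) = 46ℤ


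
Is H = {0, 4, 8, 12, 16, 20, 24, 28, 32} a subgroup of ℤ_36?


Subgroup test for H = {0, 4, 8, 12, 16, 20, 24, 28, 32} in (ℤ_36, +):
(1) 0 ∈ H? Yes
(2) Closure: for all a,b ∈ H, (a+b) mod 36 ∈ H? Yes
(3) Inverses: for all a ∈ H, -a mod 36 ∈ H? Yes

Yes, H is a subgroup of ℤ_36


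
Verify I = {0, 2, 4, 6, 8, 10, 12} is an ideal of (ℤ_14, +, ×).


Check ideal conditions for I = {0, 2, 4, 6, 8, 10, 12} in ℤ_14:
(1) I is an additive subgroup? Yes
(2) For r ∈ ℤ_14 and a ∈ I: r·a ∈ I? Yes

Yes, I is an ideal of ℤ_14


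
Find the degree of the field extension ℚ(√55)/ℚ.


√55 has minimal polynomial x² - 55 (irreducible over ℚ since 55 is squarefree)

[ℚ(√55)/ℚ] = 2


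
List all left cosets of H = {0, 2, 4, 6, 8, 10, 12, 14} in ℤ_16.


H = {0, 2, 4, 6, 8, 10, 12, 14}, |H| = 8
Number of cosets = |G|/|H| = 16/8 = 2
0 + H = {0, 2, 4, 6, 8, 10, 12, 14}
1 + H = {1, 3, 5, 7, 9, 11, 13, 15}

Cosets: 0+H={0,2,4,6,8,10,12,14}; 1+H={1,3,5,7,9,11,13,15}


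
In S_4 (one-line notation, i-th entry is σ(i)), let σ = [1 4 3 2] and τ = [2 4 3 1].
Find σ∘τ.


σ∘τ: apply τ first, then σ
1 →τ 2 →σ 4
2 →τ 4 →σ 2
3 →τ 3 →σ 3
4 →τ 1 →σ 1

σ∘τ = [4 2 3 1]


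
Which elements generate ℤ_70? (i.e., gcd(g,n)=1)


g generates ℤ_n iff gcd(g,n) = 1
Prime factors of 70: 2, 5, 7
Generators are g ∈ {1,...,69} not divisible by any of these primes.
Generators: {1, 3, 9, 11, 13, 17, 19, 23, 27, 29, 31, 33, 37, 39, 41, 43, 47, 51, 53, 57, 59, 61, 67, 69}
Number of generators = φ(70) = 24

Generators of ℤ_70 = {1, 3, 9, 11, 13, 17, 19, 23, 27, 29, 31, 33, 37, 39, 41, 43, 47, 51, 53, 57, 59, 61, 67, 69}


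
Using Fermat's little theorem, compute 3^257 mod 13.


Fermat's little theorem: if p is prime and gcd(a,p)=1, then a^(p-1) ≡ 1 (mod p)
p = 13 is prime, gcd(3,13) = 1
Reduce exponent: 257 mod 12 = 5
So 3^257 ≡ 3^5 (mod 13)
3^5 mod 13 = 9

3^257 ≡ 9 (mod 13)


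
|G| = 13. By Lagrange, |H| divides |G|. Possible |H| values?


Lagrange's theorem: |H| divides |G|
|G| = 13
Divisors of 13: 1, 13

Possible subgroup orders: {1, 13}


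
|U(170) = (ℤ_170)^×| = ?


U(n) is the group of units mod n; |U(n)| = φ(n)
|U(170)| = φ(170) = 64

|U(170) = (ℤ_170)^×| = 64


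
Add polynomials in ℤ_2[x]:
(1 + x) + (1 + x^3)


Add coefficients mod 2:
x^0: 1 + 1 = 0 (mod 2)
x^1: 1 + 0 = 1 (mod 2)
x^2: 0 + 0 = 0 (mod 2)
x^3: 0 + 1 = 1 (mod 2)
Result: x + x^3

f + g = x + x^3


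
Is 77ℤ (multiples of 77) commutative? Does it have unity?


77ℤ is a commutative ring under +,× but has no multiplicative identity (1 ∉ 77ℤ); it has no zero divisors, but without unity it is not an integral domain
Commutative: Yes
Integral domain: No
Has unity: No

77ℤ (multiples of 77): Commutative=Yes, Unity=No


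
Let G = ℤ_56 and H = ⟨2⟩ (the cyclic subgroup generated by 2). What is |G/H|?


|⟨2⟩| = n / gcd(2, 56) = 56 / 2 = 28
H is normal (ℤ_56 is abelian).
|G/H| = |G| / |H| = 56 / 28 = 2

|G/H| = 2


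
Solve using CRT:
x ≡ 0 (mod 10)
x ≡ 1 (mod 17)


m₁ = 10, m₂ = 17, gcd = 1, so CRT applies. M = m₁·m₂ = 170
Let M₁ = M/m₁ = 17, M₂ = M/m₂ = 10
Find y₁ ≡ M₁⁻¹ (mod m₁): 17⁻¹ ≡ 3 (mod 10)
Find y₂ ≡ M₂⁻¹ (mod m₂): 10⁻¹ ≡ 12 (mod 17)
x = a₁·M₁·y₁ + a₂·M₂·y₂ = 0·17·3 + 1·10·12 = 120
Reduce mod 170: x ≡ 120
Check: 120 mod 10 = 0 ✓, 120 mod 17 = 1 ✓

x ≡ 120 (mod 170)


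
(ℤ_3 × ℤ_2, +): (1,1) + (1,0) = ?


Operation: componentwise addition mod (3, 2)
(1,1) + (1,0) = ((a₁+b₁) mod 3, (a₂+b₂) mod 2) with a = (1,1), b = (1,0)

(1,1) + (1,0) = (2,1)


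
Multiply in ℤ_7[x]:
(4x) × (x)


Expand and collect like terms; reduce coefficients mod 7:
x^0: 0·0 = 0 ≡ 0 (mod 7)
x^1: 0·1 + 4·0 = 0 ≡ 0 (mod 7)
x^2: 4·1 = 4 ≡ 4 (mod 7)
Result: 4x^2

f · g = 4x^2


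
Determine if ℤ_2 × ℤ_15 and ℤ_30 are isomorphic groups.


Comparing ℤ_2 × ℤ_15 and ℤ_30:
gcd(2,15) = 1, so ℤ_2 × ℤ_15 ≅ ℤ_30 (CRT)

Yes, ℤ_2 × ℤ_15 ≅ ℤ_30


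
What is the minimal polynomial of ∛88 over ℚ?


∛88 satisfies x³ - 88 = 0, irreducible over ℚ (no rational root; 88 is not a perfect cube)

Minimal polynomial: x³ - 88


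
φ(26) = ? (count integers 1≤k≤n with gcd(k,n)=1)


φ(n) = count of k ∈ {1,...,n} with gcd(k,n)=1
Coprimes to 26: {1, 3, 5, 7, 9, 11, 15, 17, 19, 21, 23, 25}
Count: 12

φ(26) = 12


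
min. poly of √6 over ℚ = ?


√6 satisfies x² - 6 = 0, irreducible over ℚ since 6 is squarefree

Minimal polynomial: x² - 6


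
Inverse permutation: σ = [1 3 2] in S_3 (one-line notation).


To find σ⁻¹, swap domain and range:
σ(1) = 1 → σ⁻¹(1) = 1
σ(2) = 3 → σ⁻¹(3) = 2
σ(3) = 2 → σ⁻¹(2) = 3

σ⁻¹ = [1 3 2]


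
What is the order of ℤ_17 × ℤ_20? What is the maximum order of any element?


|ℤ_17 × ℤ_20| = 17 × 20 = 340
Max element order = lcm(17,20) = 340
Cyclic? Yes (gcd=1)

|ℤ_17×ℤ_20| = 340, max element order = 340


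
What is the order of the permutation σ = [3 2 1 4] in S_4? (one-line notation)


Cycle decomposition: (1 3)
Cycle lengths: 2
Order = lcm(2) = 2

ord(σ) = 2


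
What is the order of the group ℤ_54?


ℤ_n has n elements.

|ℤ_54| = 54


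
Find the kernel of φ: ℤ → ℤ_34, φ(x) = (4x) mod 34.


Kernel = preimage of identity
ker(φ) = {x ∈ ℤ : 4x ≡ 0 (mod 34)}. gcd(4,34) = 2, so 4x ≡ 0 (mod 34) ⟺ x ≡ 0 (mod 34/2 = 17). Hence ker(φ) = 17ℤ

ker(φ) = 17ℤ


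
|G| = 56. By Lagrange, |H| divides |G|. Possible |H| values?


Lagrange's theorem: |H| divides |G|
|G| = 56
Divisors of 56: 1, 2, 4, 7, 8, 14, 28, 56

Possible subgroup orders: {1, 2, 4, 7, 8, 14, 28, 56}


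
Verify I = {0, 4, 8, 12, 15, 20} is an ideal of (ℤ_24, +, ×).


Check ideal conditions for I = {0, 4, 8, 12, 15, 20} in ℤ_24:
(1) I is an additive subgroup? No
(2) For r ∈ ℤ_24 and a ∈ I: r·a ∈ I? No  [counterexample: r=2, a=8, r·a mod 24 = 16 ∉ I]

No, I is not an ideal of ℤ_24


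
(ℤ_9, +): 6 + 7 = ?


Operation: addition mod 9
6 + 7 = (a + b) mod 9 with a = 6, b = 7

6 + 7 = 4


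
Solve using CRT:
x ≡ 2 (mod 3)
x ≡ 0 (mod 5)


m₁ = 3, m₂ = 5, gcd = 1, so CRT applies. M = m₁·m₂ = 15
Let M₁ = M/m₁ = 5, M₂ = M/m₂ = 3
Find y₁ ≡ M₁⁻¹ (mod m₁): 5⁻¹ ≡ 2 (mod 3)
Find y₂ ≡ M₂⁻¹ (mod m₂): 3⁻¹ ≡ 2 (mod 5)
x = a₁·M₁·y₁ + a₂·M₂·y₂ = 2·5·2 + 0·3·2 = 20
Reduce mod 15: x ≡ 5
Check: 5 mod 3 = 2 ✓, 5 mod 5 = 0 ✓

x ≡ 5 (mod 15)


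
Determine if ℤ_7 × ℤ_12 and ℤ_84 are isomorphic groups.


Comparing ℤ_7 × ℤ_12 and ℤ_84:
gcd(7,12) = 1, so ℤ_7 × ℤ_12 ≅ ℤ_84 (CRT)

Yes, ℤ_7 × ℤ_12 ≅ ℤ_84


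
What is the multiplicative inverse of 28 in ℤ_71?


Use the extended Euclidean algorithm to write 1 = 28·s + 71·t; then s mod 71 is the inverse.
Euclidean algorithm:
  28 = 0·71 + 28
  71 = 2·28 + 15
  28 = 1·15 + 13
  15 = 1·13 + 2
  13 = 6·2 + 1
  2 = 2·1 + 0
gcd(28,71) = 1
Back-substitution gives: 28·(33) + 71·(-13) = 1
So 28⁻¹ ≡ 33 ≡ 33 (mod 71)
Check: 28 × 33 = 924 ≡ 1 (mod 71) ✓

28⁻¹ ≡ 33 (mod 71)


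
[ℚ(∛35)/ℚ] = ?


∛35 has minimal polynomial x³ - 35 (irreducible over ℚ since 35 is not a perfect cube)

[ℚ(∛35)/ℚ] = 3


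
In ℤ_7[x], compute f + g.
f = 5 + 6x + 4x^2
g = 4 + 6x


Add coefficients mod 7:
x^0: 5 + 4 = 2 (mod 7)
x^1: 6 + 6 = 5 (mod 7)
x^2: 4 + 0 = 4 (mod 7)
Result: 2 + 5x + 4x^2

f + g = 2 + 5x + 4x^2


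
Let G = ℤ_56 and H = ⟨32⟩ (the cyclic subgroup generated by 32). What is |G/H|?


|⟨32⟩| = n / gcd(32, 56) = 56 / 8 = 7
H is normal (ℤ_56 is abelian).
|G/H| = |G| / |H| = 56 / 7 = 8

|G/H| = 8


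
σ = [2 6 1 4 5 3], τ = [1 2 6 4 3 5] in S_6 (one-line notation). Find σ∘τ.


σ∘τ: apply τ first, then σ
1 →τ 1 →σ 2
2 →τ 2 →σ 6
3 →τ 6 →σ 3
4 →τ 4 →σ 4
5 →τ 3 →σ 1
6 →τ 5 →σ 5

σ∘τ = [2 6 3 4 1 5]


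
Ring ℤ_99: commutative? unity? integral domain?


ℤ_99 is a commutative ring with unity 1; 99 = 3×33 is composite, so 3·33 ≡ 0 gives zero divisors (not an integral domain)
Commutative: Yes
Integral domain: No
Has unity: Yes

ℤ_99: Commutative=Yes, Unity=Yes


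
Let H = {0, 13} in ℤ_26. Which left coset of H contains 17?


17 + H = {17 + h (mod 26) : h ∈ H}
17+0=17, 17+13=4
17 + H = {4, 17} = 4 + H

17 + H = {4, 17}


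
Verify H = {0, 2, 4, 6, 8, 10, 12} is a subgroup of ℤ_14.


Subgroup test for H = {0, 2, 4, 6, 8, 10, 12} in (ℤ_14, +):
(1) 0 ∈ H? Yes
(2) Closure: for all a,b ∈ H, (a+b) mod 14 ∈ H? Yes
(3) Inverses: for all a ∈ H, -a mod 14 ∈ H? Yes

Yes, H is a subgroup of ℤ_14


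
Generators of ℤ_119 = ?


g generates ℤ_n iff gcd(g,n) = 1
Prime factors of 119: 7, 17
Generators are g ∈ {1,...,118} not divisible by any of these primes.
Generators: {1, 2, 3, 4, 5, 6, 8, 9, 10, 11, 12, 13, 15, 16, 18, 19, 20, 22, 23, 24, 25, 26, 27, 29, 30, 31, 32, 33, 36, 37, 38, 39, 40, 41, 43, 44, 45, 46, 47, 48, 50, 52, 53, 54, 55, 57, 58, 59, 60, 61, 62, 64, 65, 66, 67, 69, 71, 72, 73, 74, 75, 76, 78, 79, 80, 81, 82, 83, 86, 87, 88, 89, 90, 92, 93, 94, 95, 96, 97, 99, 100, 101, 103, 104, 106, 107, 108, 109, 110, 111, 113, 114, 115, 116, 117, 118}
Number of generators = φ(119) = 96

Generators of ℤ_119 = {1, 2, 3, 4, 5, 6, 8, 9, 10, 11, 12, 13, 15, 16, 18, 19, 20, 22, 23, 24, 25, 26, 27, 29, 30, 31, 32, 33, 36, 37, 38, 39, 40, 41, 43, 44, 45, 46, 47, 48, 50, 52, 53, 54, 55, 57, 58, 59, 60, 61, 62, 64, 65, 66, 67, 69, 71, 72, 73, 74, 75, 76, 78, 79, 80, 81, 82, 83, 86, 87, 88, 89, 90, 92, 93, 94, 95, 96, 97, 99, 100, 101, 103, 104, 106, 107, 108, 109, 110, 111, 113, 114, 115, 116, 117, 118}


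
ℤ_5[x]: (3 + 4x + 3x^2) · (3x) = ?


Expand and collect like terms; reduce coefficients mod 5:
x^0: 3·0 = 0 ≡ 0 (mod 5)
x^1: 3·3 + 4·0 = 9 ≡ 4 (mod 5)
x^2: 4·3 + 3·0 = 12 ≡ 2 (mod 5)
x^3: 3·3 = 9 ≡ 4 (mod 5)
Result: 4x + 2x^2 + 4x^3

f · g = 4x + 2x^2 + 4x^3


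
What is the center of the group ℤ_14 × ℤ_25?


Z(G) = {g ∈ G | gx = xg for all x ∈ G}
Direct product of abelian groups is abelian, so Z(G) = G

Z(ℤ_14 × ℤ_25) = ℤ_14 × ℤ_25


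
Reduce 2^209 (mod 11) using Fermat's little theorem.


Fermat's little theorem: if p is prime and gcd(a,p)=1, then a^(p-1) ≡ 1 (mod p)
p = 11 is prime, gcd(2,11) = 1
Reduce exponent: 209 mod 10 = 9
So 2^209 ≡ 2^9 (mod 11)
2^9 mod 11 = 6

2^209 ≡ 6 (mod 11)


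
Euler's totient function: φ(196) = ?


Factor n: 196 = 2^2 × 7^2
φ(n) = n · ∏(1 - 1/p) over distinct primes p | n
φ(196) = 196 · (1 - 1/2) · (1 - 1/7) = 84

φ(196) = 84


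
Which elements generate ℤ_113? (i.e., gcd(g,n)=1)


g generates ℤ_n iff gcd(g,n) = 1
Prime factors of 113: 113
Generators are g ∈ {1,...,112} not divisible by any of these primes.
Generators: {1, 2, 3, 4, 5, 6, 7, 8, 9, 10, 11, 12, 13, 14, 15, 16, 17, 18, 19, 20, 21, 22, 23, 24, 25, 26, 27, 28, 29, 30, 31, 32, 33, 34, 35, 36, 37, 38, 39, 40, 41, 42, 43, 44, 45, 46, 47, 48, 49, 50, 51, 52, 53, 54, 55, 56, 57, 58, 59, 60, 61, 62, 63, 64, 65, 66, 67, 68, 69, 70, 71, 72, 73, 74, 75, 76, 77, 78, 79, 80, 81, 82, 83, 84, 85, 86, 87, 88, 89, 90, 91, 92, 93, 94, 95, 96, 97, 98, 99, 100, 101, 102, 103, 104, 105, 106, 107, 108, 109, 110, 111, 112}
Number of generators = φ(113) = 112

Generators of ℤ_113 = {1, 2, 3, 4, 5, 6, 7, 8, 9, 10, 11, 12, 13, 14, 15, 16, 17, 18, 19, 20, 21, 22, 23, 24, 25, 26, 27, 28, 29, 30, 31, 32, 33, 34, 35, 36, 37, 38, 39, 40, 41, 42, 43, 44, 45, 46, 47, 48, 49, 50, 51, 52, 53, 54, 55, 56, 57, 58, 59, 60, 61, 62, 63, 64, 65, 66, 67, 68, 69, 70, 71, 72, 73, 74, 75, 76, 77, 78, 79, 80, 81, 82, 83, 84, 85, 86, 87, 88, 89, 90, 91, 92, 93, 94, 95, 96, 97, 98, 99, 100, 101, 102, 103, 104, 105, 106, 107, 108, 109, 110, 111, 112}


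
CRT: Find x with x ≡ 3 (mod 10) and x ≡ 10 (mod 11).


m₁ = 10, m₂ = 11, gcd = 1, so CRT applies. M = m₁·m₂ = 110
Let M₁ = M/m₁ = 11, M₂ = M/m₂ = 10
Find y₁ ≡ M₁⁻¹ (mod m₁): 11⁻¹ ≡ 1 (mod 10)
Find y₂ ≡ M₂⁻¹ (mod m₂): 10⁻¹ ≡ 10 (mod 11)
x = a₁·M₁·y₁ + a₂·M₂·y₂ = 3·11·1 + 10·10·10 = 1033
Reduce mod 110: x ≡ 43
Check: 43 mod 10 = 3 ✓, 43 mod 11 = 10 ✓

x ≡ 43 (mod 110)


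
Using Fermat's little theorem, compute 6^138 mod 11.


Fermat's little theorem: if p is prime and gcd(a,p)=1, then a^(p-1) ≡ 1 (mod p)
p = 11 is prime, gcd(6,11) = 1
Reduce exponent: 138 mod 10 = 8
So 6^138 ≡ 6^8 (mod 11)
6^8 mod 11 = 4

6^138 ≡ 4 (mod 11)


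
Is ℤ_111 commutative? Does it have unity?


ℤ_111 is a commutative ring with unity 1; 111 = 3×37 is composite, so 3·37 ≡ 0 gives zero divisors (not an integral domain)
Commutative: Yes
Integral domain: No
Has unity: Yes

ℤ_111: Commutative=Yes, Unity=Yes


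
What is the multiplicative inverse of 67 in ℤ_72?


Use the extended Euclidean algorithm to write 1 = 67·s + 72·t; then s mod 72 is the inverse.
Euclidean algorithm:
  67 = 0·72 + 67
  72 = 1·67 + 5
  67 = 13·5 + 2
  5 = 2·2 + 1
  2 = 2·1 + 0
gcd(67,72) = 1
Back-substitution gives: 67·(-29) + 72·(27) = 1
So 67⁻¹ ≡ -29 ≡ 43 (mod 72)
Check: 67 × 43 = 2881 ≡ 1 (mod 72) ✓

67⁻¹ ≡ 43 (mod 72)


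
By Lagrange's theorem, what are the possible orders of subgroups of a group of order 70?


Lagrange's theorem: |H| divides |G|
|G| = 70
Divisors of 70: 1, 2, 5, 7, 10, 14, 35, 70

Possible subgroup orders: {1, 2, 5, 7, 10, 14, 35, 70}


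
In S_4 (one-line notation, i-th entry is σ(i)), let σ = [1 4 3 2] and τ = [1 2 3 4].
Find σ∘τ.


σ∘τ: apply τ first, then σ
1 →τ 1 →σ 1
2 →τ 2 →σ 4
3 →τ 3 →σ 3
4 →τ 4 →σ 2

σ∘τ = [1 4 3 2]


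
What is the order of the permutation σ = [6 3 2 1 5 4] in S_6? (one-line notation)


Cycle decomposition: (1 6 4) (2 3)
Cycle lengths: 3, 2
Order = lcm(3, 2) = 6

ord(σ) = 6


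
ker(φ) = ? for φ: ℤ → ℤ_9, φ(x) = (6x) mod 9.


Kernel = preimage of identity
ker(φ) = {x ∈ ℤ : 6x ≡ 0 (mod 9)}. gcd(6,9) = 3, so 6x ≡ 0 (mod 9) ⟺ x ≡ 0 (mod 9/3 = 3). Hence ker(φ) = 3ℤ

ker(φ) = 3ℤ


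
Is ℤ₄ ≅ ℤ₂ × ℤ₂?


Comparing ℤ₄ and ℤ₂ × ℤ₂:
ℤ₄ has an element of order 4; ℤ₂×ℤ₂ has exponent 2

No, ℤ₄ ≇ ℤ₂ × ℤ₂


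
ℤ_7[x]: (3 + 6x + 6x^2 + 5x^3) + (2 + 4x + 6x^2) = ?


Add coefficients mod 7:
x^0: 3 + 2 = 5 (mod 7)
x^1: 6 + 4 = 3 (mod 7)
x^2: 6 + 6 = 5 (mod 7)
x^3: 5 + 0 = 5 (mod 7)
Result: 5 + 3x + 5x^2 + 5x^3

f + g = 5 + 3x + 5x^2 + 5x^3


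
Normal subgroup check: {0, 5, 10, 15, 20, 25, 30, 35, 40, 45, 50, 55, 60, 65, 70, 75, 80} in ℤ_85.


H = {0, 5, 10, 15, 20, 25, 30, 35, 40, 45, 50, 55, 60, 65, 70, 75, 80} in ℤ_85
ℤ_85 is abelian; every subgroup of an abelian group is normal

Yes, normal subgroup


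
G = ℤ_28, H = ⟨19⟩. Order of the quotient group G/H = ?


|⟨19⟩| = n / gcd(19, 28) = 28 / 1 = 28
H is normal (ℤ_28 is abelian).
|G/H| = |G| / |H| = 28 / 28 = 1

|G/H| = 1


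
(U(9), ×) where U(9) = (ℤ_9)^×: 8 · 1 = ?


Operation: multiplication mod 9
8 · 1 = (a × b) mod 9 with a = 8, b = 1

8 · 1 = 8


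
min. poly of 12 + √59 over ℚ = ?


Let α = 12 + √59. Then α - 12 = √59, so (α - 12)² = 59, giving α² - 24α + 85 = 0. Degree 2 and α ∉ ℚ, so this is the minimal polynomial.

Minimal polynomial: x² - 24x + 85


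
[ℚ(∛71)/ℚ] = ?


∛71 has minimal polynomial x³ - 71 (irreducible over ℚ since 71 is not a perfect cube)

[ℚ(∛71)/ℚ] = 3


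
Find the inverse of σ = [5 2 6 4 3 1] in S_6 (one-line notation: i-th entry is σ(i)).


To find σ⁻¹, swap domain and range:
σ(1) = 5 → σ⁻¹(5) = 1
σ(2) = 2 → σ⁻¹(2) = 2
σ(3) = 6 → σ⁻¹(6) = 3
σ(4) = 4 → σ⁻¹(4) = 4
σ(5) = 3 → σ⁻¹(3) = 5
σ(6) = 1 → σ⁻¹(1) = 6

σ⁻¹ = [6 2 5 4 1 3]


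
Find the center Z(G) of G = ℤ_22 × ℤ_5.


Z(G) = {g ∈ G | gx = xg for all x ∈ G}
Direct product of abelian groups is abelian, so Z(G) = G

Z(ℤ_22 × ℤ_5) = ℤ_22 × ℤ_5
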